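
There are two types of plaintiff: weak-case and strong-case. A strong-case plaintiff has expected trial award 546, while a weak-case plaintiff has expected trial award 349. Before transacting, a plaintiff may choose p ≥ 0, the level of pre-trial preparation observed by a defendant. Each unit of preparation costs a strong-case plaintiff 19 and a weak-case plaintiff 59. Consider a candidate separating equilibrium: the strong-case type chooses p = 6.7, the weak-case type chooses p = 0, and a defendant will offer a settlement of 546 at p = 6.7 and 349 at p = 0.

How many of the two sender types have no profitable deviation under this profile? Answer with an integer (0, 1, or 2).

2

Weak-case type: stay at 0 → 349; mimic → 546 − 59 × 6.7 = 150.7. IC holds (349 ≥ 150.7).
Strong-case type: signal → 546 − 19 × 6.7 = 418.7; deviate to 0 → 349. IC holds (418.7 ≥ 349).
2 of 2 constraints hold, so this is a separating equilibrium.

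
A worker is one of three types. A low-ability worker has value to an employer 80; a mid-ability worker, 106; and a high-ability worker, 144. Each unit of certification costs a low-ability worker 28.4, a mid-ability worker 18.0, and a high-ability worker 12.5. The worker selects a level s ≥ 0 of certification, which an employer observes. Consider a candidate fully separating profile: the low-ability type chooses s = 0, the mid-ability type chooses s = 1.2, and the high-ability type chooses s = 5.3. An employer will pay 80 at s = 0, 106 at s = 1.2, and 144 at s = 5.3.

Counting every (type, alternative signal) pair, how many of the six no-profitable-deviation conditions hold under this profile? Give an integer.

High-ability (own payoff 144 − 12.5×5.3 = 77.75): to s=0 gives 80 → profitable ✗; to s=1.2 gives 106 − 12.5×1.2 = 91 → profitable ✗.
Mid-ability (own payoff 106 − 18.0×1.2 = 84.4): to s=0 gives 80 → no gain ✓; to s=5.3 gives 144 − 18.0×5.3 = 48.6 → no gain ✓.
Low-ability (own payoff 80): to s=1.2 gives 106 − 28.4×1.2 = 71.92 → no gain ✓; to s=5.3 gives 144 − 28.4×5.3 = -6.52 → no gain ✓.
4 of the 6 constraints hold; not an equilibrium.

4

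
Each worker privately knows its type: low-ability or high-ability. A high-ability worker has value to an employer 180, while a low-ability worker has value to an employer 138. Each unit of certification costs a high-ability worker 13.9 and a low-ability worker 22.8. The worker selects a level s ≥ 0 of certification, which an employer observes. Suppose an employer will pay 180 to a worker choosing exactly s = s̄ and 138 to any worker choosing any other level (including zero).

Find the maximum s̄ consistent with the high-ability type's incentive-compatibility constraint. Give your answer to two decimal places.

3.02

Choosing s̄ yields the high-ability type 180 − 13.9·s̄; choosing zero yields 138.
The high-ability type is indifferent at 180 − 13.9·s̄ = 138, i.e. s̄ = (180 − 138) / 13.9 ≈ 3.02.
For any s̄ above 3.02 the high-ability type would rather pool at zero, so separation collapses.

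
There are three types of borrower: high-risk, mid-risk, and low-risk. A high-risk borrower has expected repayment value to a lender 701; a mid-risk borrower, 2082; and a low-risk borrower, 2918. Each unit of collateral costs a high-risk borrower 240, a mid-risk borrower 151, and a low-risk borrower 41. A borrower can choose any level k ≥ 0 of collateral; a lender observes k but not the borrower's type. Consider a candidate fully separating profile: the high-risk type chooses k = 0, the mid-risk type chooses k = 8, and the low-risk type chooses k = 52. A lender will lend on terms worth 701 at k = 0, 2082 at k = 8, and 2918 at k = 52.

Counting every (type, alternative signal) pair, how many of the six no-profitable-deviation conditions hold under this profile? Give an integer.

High-risk (own payoff 701): to k=8 gives 2082 − 240×8 = 162 → no gain ✓; to k=52 gives 2918 − 240×52 = -9562 → no gain ✓.
Mid-risk (own payoff 2082 − 151×8 = 874): to k=0 gives 701 → no gain ✓; to k=52 gives 2918 − 151×52 = -4934 → no gain ✓.
Low-risk (own payoff 2918 − 41×52 = 786): to k=0 gives 701 → no gain ✓; to k=8 gives 2082 − 41×8 = 1754 → profitable ✗.
5 of the 6 constraints hold; not an equilibrium.

5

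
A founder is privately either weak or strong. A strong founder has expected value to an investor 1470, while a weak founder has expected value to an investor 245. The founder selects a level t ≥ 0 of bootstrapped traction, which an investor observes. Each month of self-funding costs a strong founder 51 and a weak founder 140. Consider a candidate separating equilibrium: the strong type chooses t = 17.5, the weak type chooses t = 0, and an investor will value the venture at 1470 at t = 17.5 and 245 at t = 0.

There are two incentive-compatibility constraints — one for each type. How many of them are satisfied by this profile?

Strong type: signal → 1470 − 51 × 17.5 = 577.5; deviate to 0 → 245. IC holds (577.5 ≥ 245).
Weak type: stay at 0 → 245; mimic → 1470 − 140 × 17.5 = -980. IC holds (245 ≥ -980).
2 of 2 constraints hold, so this is a separating equilibrium.

2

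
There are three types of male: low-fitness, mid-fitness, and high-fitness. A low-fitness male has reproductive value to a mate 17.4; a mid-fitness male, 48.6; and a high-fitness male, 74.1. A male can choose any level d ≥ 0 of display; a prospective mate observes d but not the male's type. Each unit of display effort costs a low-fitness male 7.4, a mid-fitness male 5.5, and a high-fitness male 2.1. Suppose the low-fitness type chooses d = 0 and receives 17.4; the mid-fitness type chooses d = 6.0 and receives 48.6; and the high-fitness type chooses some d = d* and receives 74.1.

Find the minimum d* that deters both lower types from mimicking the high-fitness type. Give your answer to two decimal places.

10.64

Mid-fitness type (on-path payoff 48.6 − 5.5×6.0 = 15.6) won't mimic when 15.6 ≥ 74.1 − 5.5·d*, i.e. d* ≥ 10.64.
Low-fitness type (on-path payoff 17.4) won't mimic when 17.4 ≥ 74.1 − 7.4·d*, i.e. d* ≥ 7.66.
Both must hold, so d* = max(7.66, 10.64) = 10.64. The mid-fitness type's constraint binds.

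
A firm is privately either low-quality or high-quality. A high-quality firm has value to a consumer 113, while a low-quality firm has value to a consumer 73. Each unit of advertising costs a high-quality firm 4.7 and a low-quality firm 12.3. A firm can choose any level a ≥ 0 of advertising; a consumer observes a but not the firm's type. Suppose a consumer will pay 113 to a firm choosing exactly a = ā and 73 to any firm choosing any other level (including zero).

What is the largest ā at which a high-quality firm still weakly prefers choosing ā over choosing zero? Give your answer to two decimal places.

8.51

Choosing ā yields the high-quality type 113 − 4.7·ā; choosing zero yields 73.
The high-quality type is indifferent at 113 − 4.7·ā = 73, i.e. ā = (113 − 73) / 4.7 ≈ 8.51.
For any ā above 8.51 the high-quality type would rather pool at zero, so separation collapses.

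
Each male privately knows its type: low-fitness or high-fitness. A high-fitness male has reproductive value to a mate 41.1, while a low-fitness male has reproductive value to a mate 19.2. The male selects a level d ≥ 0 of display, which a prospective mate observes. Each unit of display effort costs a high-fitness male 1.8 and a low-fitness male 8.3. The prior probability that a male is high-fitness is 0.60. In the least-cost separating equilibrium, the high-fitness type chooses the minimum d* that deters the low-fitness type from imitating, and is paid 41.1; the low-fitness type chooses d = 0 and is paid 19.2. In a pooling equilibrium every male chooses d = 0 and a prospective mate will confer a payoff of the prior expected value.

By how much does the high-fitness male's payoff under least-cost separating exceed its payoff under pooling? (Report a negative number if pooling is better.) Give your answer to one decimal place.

Least-cost separating signal: d* solves 19.2 = 41.1 − 8.3·d*, so d* = (41.1 − 19.2)/8.3 ≈ 2.6386.
High-fitness type's separating payoff: 41.1 − 1.8 × d* = 41.1 − 1.8 × (41.1 − 19.2)/8.3 = 41.1 − 39.42/8.3 ≈ 36.351.
Pooling payoff: 0.60 × 41.1 + 0.40 × 19.2 = 32.34.
Difference: 36.351 − 32.34 = 4.011, i.e. 4.0 to one decimal place.
The high-fitness type prefers to separate.

4.0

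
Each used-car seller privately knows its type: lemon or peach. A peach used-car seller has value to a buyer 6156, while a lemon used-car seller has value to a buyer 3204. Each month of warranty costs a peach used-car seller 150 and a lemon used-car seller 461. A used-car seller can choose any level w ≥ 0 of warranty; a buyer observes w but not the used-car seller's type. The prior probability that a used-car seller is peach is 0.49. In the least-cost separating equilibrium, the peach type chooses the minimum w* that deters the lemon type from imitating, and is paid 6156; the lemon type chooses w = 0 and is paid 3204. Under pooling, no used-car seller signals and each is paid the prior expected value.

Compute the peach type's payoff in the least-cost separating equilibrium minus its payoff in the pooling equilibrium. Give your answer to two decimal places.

Least-cost separating signal: w* solves 3204 = 6156 − 461·w*, so w* = (6156 − 3204)/461 ≈ 6.4035.
Peach type's separating payoff: 6156 − 150 × w* = 6156 − 150 × (6156 − 3204)/461 = 6156 − 442800/461 ≈ 5195.4794.
Pooling payoff: 0.49 × 6156 + 0.51 × 3204 = 4650.48.
Difference: 5195.4794 − 4650.48 = 544.9994, i.e. 545.00 to two decimal places.
The peach type prefers to separate.

545.00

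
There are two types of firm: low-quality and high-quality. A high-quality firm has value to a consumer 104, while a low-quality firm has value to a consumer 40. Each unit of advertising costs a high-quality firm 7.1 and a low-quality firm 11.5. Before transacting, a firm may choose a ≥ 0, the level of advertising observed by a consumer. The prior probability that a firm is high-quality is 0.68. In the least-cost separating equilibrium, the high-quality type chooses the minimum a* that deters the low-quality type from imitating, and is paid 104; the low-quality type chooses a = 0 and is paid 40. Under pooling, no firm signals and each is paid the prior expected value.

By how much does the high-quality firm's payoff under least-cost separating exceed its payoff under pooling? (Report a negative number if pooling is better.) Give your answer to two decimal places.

-19.03

Least-cost separating signal: a* solves 40 = 104 − 11.5·a*, so a* = (104 − 40)/11.5 ≈ 5.5652.
High-quality type's separating payoff: 104 − 7.1 × a* = 104 − 7.1 × (104 − 40)/11.5 = 104 − 454.4/11.5 ≈ 64.4870.
Pooling payoff: 0.68 × 104 + 0.32 × 40 = 83.52.
Difference: 64.4870 − 83.52 = -19.033, i.e. -19.03 to two decimal places.
The high-quality type would prefer the pooling outcome.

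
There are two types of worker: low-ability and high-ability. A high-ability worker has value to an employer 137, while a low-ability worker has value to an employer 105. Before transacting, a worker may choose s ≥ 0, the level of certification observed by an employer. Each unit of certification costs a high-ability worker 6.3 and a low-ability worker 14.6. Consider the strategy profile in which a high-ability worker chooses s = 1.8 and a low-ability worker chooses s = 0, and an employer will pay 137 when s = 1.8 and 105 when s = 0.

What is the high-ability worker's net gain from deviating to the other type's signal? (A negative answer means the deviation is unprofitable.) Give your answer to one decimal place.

Playing s = 1.8 the high-ability worker receives 137 − 6.3 × 1.8 = 125.66.
Deviating to s = 0 yields 105 instead.
Gain from deviating: 105 − 125.66 = -20.66, i.e. -20.7 to one decimal place.
The gain is negative, so the high-ability type's incentive-compatibility constraint is satisfied.

-20.7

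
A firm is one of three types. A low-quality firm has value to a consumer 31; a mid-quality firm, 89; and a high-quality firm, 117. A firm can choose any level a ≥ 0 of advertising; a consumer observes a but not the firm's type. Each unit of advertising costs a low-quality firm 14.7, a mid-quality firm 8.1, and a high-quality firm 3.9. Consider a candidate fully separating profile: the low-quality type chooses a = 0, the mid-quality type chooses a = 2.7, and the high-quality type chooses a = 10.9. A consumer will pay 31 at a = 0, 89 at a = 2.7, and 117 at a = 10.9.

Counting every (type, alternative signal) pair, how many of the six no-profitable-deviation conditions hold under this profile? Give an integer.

4

Mid-quality (own payoff 89 − 8.1×2.7 = 67.13): to a=0 gives 31 → no gain ✓; to a=10.9 gives 117 − 8.1×10.9 = 28.71 → no gain ✓.
Low-quality (own payoff 31): to a=2.7 gives 89 − 14.7×2.7 = 49.31 → profitable ✗; to a=10.9 gives 117 − 14.7×10.9 = -43.23 → no gain ✓.
High-quality (own payoff 117 − 3.9×10.9 = 74.49): to a=0 gives 31 → no gain ✓; to a=2.7 gives 89 − 3.9×2.7 = 78.47 → profitable ✗.
4 of the 6 constraints hold; not an equilibrium.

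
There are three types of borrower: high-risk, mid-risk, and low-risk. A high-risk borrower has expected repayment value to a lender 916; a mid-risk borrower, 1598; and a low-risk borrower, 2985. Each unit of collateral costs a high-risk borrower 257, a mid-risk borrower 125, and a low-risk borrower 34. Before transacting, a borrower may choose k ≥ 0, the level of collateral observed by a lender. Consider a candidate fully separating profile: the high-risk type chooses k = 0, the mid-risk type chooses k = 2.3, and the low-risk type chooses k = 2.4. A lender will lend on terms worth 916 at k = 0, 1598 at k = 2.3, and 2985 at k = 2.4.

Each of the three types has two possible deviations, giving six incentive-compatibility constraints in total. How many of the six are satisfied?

3

Mid-risk (own payoff 1598 − 125×2.3 = 1310.5): to k=0 gives 916 → no gain ✓; to k=2.4 gives 2985 − 125×2.4 = 2685 → profitable ✗.
Low-risk (own payoff 2985 − 34×2.4 = 2903.4): to k=0 gives 916 → no gain ✓; to k=2.3 gives 1598 − 34×2.3 = 1519.8 → no gain ✓.
High-risk (own payoff 916): to k=2.3 gives 1598 − 257×2.3 = 1006.9 → profitable ✗; to k=2.4 gives 2985 − 257×2.4 = 2368.2 → profitable ✗.
3 of the 6 constraints hold; not an equilibrium.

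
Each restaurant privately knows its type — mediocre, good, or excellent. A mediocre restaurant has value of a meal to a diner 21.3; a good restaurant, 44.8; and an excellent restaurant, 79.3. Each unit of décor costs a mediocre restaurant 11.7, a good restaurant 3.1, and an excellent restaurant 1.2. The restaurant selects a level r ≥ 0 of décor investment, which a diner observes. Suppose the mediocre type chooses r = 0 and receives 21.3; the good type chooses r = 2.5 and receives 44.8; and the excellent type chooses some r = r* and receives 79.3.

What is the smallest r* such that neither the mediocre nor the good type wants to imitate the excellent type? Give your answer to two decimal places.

Good type (on-path payoff 44.8 − 3.1×2.5 = 37.05) won't mimic when 37.05 ≥ 79.3 − 3.1·r*, i.e. r* ≥ 13.63.
Mediocre type (on-path payoff 21.3) won't mimic when 21.3 ≥ 79.3 − 11.7·r*, i.e. r* ≥ 4.96.
Both must hold, so r* = max(4.96, 13.63) = 13.63. The good type's constraint binds.

13.63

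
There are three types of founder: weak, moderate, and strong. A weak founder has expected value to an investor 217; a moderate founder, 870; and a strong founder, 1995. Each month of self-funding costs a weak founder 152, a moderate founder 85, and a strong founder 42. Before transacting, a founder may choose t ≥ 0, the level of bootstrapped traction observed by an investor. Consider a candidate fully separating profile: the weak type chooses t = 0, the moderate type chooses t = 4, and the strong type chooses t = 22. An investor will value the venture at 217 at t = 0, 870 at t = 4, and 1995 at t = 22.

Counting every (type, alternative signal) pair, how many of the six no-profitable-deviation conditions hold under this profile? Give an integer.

5

Weak (own payoff 217): to t=4 gives 870 − 152×4 = 262 → profitable ✗; to t=22 gives 1995 − 152×22 = -1349 → no gain ✓.
Moderate (own payoff 870 − 85×4 = 530): to t=0 gives 217 → no gain ✓; to t=22 gives 1995 − 85×22 = 125 → no gain ✓.
Strong (own payoff 1995 − 42×22 = 1071): to t=0 gives 217 → no gain ✓; to t=4 gives 870 − 42×4 = 702 → no gain ✓.
5 of the 6 constraints hold; not an equilibrium.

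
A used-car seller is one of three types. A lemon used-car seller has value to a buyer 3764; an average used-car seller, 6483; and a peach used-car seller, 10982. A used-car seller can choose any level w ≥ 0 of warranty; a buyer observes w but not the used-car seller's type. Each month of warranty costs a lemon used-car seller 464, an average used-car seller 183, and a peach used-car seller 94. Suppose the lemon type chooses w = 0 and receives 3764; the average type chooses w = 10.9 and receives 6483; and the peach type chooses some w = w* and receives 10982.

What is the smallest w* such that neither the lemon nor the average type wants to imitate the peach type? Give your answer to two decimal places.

35.48

Average type (on-path payoff 6483 − 183×10.9 = 4488.3) won't mimic when 4488.3 ≥ 10982 − 183·w*, i.e. w* ≥ 35.48.
Lemon type (on-path payoff 3764) won't mimic when 3764 ≥ 10982 − 464·w*, i.e. w* ≥ 15.56.
Both must hold, so w* = max(15.56, 35.48) = 35.48. The average type's constraint binds.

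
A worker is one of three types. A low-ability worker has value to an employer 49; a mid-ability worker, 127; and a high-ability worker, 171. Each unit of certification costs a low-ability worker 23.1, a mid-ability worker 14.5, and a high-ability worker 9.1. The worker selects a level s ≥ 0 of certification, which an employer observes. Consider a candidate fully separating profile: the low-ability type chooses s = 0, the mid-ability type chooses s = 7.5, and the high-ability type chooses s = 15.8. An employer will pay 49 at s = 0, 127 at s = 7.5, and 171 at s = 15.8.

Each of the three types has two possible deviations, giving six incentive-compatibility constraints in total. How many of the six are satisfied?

Mid-ability (own payoff 127 − 14.5×7.5 = 18.25): to s=0 gives 49 → profitable ✗; to s=15.8 gives 171 − 14.5×15.8 = -58.1 → no gain ✓.
High-ability (own payoff 171 − 9.1×15.8 = 27.22): to s=0 gives 49 → profitable ✗; to s=7.5 gives 127 − 9.1×7.5 = 58.75 → profitable ✗.
Low-ability (own payoff 49): to s=7.5 gives 127 − 23.1×7.5 = -46.25 → no gain ✓; to s=15.8 gives 171 − 23.1×15.8 = -193.98 → no gain ✓.
3 of the 6 constraints hold; not an equilibrium.

3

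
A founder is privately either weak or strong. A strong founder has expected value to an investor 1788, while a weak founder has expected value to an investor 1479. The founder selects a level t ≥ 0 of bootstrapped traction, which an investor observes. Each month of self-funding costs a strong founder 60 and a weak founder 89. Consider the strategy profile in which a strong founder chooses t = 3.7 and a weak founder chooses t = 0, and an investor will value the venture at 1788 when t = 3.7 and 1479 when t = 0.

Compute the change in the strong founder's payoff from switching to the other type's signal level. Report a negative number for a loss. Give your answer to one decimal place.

-87.0

Playing t = 3.7 the strong founder receives 1788 − 60 × 3.7 = 1566.
Deviating to t = 0 yields 1479 instead.
Gain from deviating: 1479 − 1566 = -87.0.
The gain is negative, so the strong type's incentive-compatibility constraint is satisfied.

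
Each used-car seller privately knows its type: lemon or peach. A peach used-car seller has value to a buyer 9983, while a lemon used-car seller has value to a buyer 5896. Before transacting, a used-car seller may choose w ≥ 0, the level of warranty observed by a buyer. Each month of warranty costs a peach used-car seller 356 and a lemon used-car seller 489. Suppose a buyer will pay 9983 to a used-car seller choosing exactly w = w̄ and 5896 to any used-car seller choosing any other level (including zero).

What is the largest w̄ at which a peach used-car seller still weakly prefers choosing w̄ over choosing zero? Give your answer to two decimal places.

11.48

Choosing w̄ yields the peach type 9983 − 356·w̄; choosing zero yields 5896.
The peach type is indifferent at 9983 − 356·w̄ = 5896, i.e. w̄ = (9983 − 5896) / 356 ≈ 11.48.
For any w̄ above 11.48 the peach type would rather pool at zero, so separation collapses.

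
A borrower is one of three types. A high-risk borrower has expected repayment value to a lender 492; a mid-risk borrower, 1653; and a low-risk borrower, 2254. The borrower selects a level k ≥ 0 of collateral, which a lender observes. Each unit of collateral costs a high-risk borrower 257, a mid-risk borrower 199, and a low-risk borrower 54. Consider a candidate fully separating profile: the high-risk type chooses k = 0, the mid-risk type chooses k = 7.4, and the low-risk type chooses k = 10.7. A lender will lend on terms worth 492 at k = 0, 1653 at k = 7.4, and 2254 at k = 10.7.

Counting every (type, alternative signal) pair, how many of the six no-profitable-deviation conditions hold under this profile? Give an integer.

5

Low-risk (own payoff 2254 − 54×10.7 = 1676.2): to k=0 gives 492 → no gain ✓; to k=7.4 gives 1653 − 54×7.4 = 1253.4 → no gain ✓.
Mid-risk (own payoff 1653 − 199×7.4 = 180.4): to k=0 gives 492 → profitable ✗; to k=10.7 gives 2254 − 199×10.7 = 124.7 → no gain ✓.
High-risk (own payoff 492): to k=7.4 gives 1653 − 257×7.4 = -248.8 → no gain ✓; to k=10.7 gives 2254 − 257×10.7 = -495.9 → no gain ✓.
5 of the 6 constraints hold; not an equilibrium.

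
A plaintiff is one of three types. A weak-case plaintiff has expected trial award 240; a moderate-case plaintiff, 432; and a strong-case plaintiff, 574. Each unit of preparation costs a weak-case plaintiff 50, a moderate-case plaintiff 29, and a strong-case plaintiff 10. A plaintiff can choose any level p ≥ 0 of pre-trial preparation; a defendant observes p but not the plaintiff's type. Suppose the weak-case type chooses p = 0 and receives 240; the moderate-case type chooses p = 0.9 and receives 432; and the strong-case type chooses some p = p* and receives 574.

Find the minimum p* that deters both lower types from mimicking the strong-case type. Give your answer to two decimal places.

6.68

Moderate-case type (on-path payoff 432 − 29×0.9 = 405.9) won't mimic when 405.9 ≥ 574 − 29·p*, i.e. p* ≥ 5.80.
Weak-case type (on-path payoff 240) won't mimic when 240 ≥ 574 − 50·p*, i.e. p* ≥ 6.68.
Both must hold, so p* = max(6.68, 5.80) = 6.68. The weak-case type's constraint binds.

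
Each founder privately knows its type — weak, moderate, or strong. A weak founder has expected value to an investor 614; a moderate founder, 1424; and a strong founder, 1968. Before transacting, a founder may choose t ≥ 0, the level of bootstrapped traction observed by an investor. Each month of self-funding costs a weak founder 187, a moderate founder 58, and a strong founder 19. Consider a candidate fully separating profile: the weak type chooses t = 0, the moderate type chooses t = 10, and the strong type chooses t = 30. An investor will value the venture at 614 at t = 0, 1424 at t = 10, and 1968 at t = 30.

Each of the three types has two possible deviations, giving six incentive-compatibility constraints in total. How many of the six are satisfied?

6

Strong (own payoff 1968 − 19×30 = 1398): to t=0 gives 614 → no gain ✓; to t=10 gives 1424 − 19×10 = 1234 → no gain ✓.
Weak (own payoff 614): to t=10 gives 1424 − 187×10 = -446 → no gain ✓; to t=30 gives 1968 − 187×30 = -3642 → no gain ✓.
Moderate (own payoff 1424 − 58×10 = 844): to t=0 gives 614 → no gain ✓; to t=30 gives 1968 − 58×30 = 228 → no gain ✓.
6 of the 6 constraints hold; this profile is a separating equilibrium.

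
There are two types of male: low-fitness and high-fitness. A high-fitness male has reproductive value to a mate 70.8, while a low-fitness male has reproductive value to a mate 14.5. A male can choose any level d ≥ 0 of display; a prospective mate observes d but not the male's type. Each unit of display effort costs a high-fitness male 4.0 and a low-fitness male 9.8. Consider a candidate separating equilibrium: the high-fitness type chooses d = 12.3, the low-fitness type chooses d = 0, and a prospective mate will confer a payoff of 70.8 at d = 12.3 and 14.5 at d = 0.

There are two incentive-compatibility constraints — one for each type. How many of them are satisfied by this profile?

2

Low-fitness type: stay at 0 → 14.5; mimic → 70.8 − 9.8 × 12.3 = -49.74. IC holds (14.5 ≥ -49.74).
High-fitness type: signal → 70.8 − 4.0 × 12.3 = 21.6; deviate to 0 → 14.5. IC holds (21.6 ≥ 14.5).
2 of 2 constraints hold, so this is a separating equilibrium.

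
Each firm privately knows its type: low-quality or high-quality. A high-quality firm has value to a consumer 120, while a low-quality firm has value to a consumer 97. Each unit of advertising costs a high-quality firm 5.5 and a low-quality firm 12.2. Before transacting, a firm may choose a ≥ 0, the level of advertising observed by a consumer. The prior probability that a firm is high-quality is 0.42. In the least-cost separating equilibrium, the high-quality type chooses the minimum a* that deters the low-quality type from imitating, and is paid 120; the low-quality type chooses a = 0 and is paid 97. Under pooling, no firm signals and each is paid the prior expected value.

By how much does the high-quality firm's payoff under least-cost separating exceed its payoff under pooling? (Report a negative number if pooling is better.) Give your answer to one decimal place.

Least-cost separating signal: a* solves 97 = 120 − 12.2·a*, so a* = (120 − 97)/12.2 ≈ 1.8852.
High-quality type's separating payoff: 120 − 5.5 × a* = 120 − 5.5 × (120 − 97)/12.2 = 120 − 126.5/12.2 ≈ 109.631.
Pooling payoff: 0.42 × 120 + 0.58 × 97 = 106.66.
Difference: 109.631 − 106.66 = 2.971, i.e. 3.0 to one decimal place.
The high-quality type prefers to separate.

3.0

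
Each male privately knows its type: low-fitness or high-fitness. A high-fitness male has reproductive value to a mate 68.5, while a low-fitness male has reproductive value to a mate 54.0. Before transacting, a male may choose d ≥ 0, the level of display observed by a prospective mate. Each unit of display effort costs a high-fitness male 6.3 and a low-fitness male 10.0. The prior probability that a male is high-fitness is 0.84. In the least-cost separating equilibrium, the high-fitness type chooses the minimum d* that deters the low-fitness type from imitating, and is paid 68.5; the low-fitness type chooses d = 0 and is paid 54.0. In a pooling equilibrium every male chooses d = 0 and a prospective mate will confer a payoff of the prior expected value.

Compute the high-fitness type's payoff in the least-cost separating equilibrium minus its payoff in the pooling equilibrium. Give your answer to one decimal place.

Least-cost separating signal: d* solves 54.0 = 68.5 − 10.0·d*, so d* = (68.5 − 54.0)/10.0 = 1.45.
High-fitness type's separating payoff: 68.5 − 6.3 × d* = 68.5 − 6.3 × (68.5 − 54.0)/10.0 = 68.5 − 91.35/10.0 = 59.365.
Pooling payoff: 0.84 × 68.5 + 0.16 × 54.0 = 66.18.
Difference: 59.365 − 66.18 = -6.815, i.e. -6.8 to one decimal place.
The high-fitness type would prefer the pooling outcome.

-6.8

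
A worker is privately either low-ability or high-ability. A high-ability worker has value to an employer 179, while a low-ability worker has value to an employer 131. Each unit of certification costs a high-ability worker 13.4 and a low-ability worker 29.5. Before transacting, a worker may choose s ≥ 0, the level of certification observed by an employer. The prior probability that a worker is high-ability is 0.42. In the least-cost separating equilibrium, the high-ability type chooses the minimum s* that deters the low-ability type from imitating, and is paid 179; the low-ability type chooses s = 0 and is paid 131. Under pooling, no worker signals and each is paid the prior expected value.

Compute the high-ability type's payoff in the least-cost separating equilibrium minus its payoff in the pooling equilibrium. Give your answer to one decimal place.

6.0

Least-cost separating signal: s* solves 131 = 179 − 29.5·s*, so s* = (179 − 131)/29.5 ≈ 1.6271.
High-ability type's separating payoff: 179 − 13.4 × s* = 179 − 13.4 × (179 − 131)/29.5 = 179 − 643.2/29.5 ≈ 157.197.
Pooling payoff: 0.42 × 179 + 0.58 × 131 = 151.16.
Difference: 157.197 − 151.16 = 6.037, i.e. 6.0 to one decimal place.
The high-ability type prefers to separate.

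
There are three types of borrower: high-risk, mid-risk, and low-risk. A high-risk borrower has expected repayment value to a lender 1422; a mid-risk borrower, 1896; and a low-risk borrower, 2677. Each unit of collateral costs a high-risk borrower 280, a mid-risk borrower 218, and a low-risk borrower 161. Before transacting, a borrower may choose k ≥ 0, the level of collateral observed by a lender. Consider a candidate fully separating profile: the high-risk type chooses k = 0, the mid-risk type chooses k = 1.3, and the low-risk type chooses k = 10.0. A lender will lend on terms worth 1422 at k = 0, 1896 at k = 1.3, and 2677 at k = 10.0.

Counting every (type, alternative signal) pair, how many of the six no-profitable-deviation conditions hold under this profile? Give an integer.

3

Low-risk (own payoff 2677 − 161×10.0 = 1067): to k=0 gives 1422 → profitable ✗; to k=1.3 gives 1896 − 161×1.3 = 1686.7 → profitable ✗.
Mid-risk (own payoff 1896 − 218×1.3 = 1612.6): to k=0 gives 1422 → no gain ✓; to k=10.0 gives 2677 − 218×10.0 = 497 → no gain ✓.
High-risk (own payoff 1422): to k=1.3 gives 1896 − 280×1.3 = 1532 → profitable ✗; to k=10.0 gives 2677 − 280×10.0 = -123 → no gain ✓.
3 of the 6 constraints hold; not an equilibrium.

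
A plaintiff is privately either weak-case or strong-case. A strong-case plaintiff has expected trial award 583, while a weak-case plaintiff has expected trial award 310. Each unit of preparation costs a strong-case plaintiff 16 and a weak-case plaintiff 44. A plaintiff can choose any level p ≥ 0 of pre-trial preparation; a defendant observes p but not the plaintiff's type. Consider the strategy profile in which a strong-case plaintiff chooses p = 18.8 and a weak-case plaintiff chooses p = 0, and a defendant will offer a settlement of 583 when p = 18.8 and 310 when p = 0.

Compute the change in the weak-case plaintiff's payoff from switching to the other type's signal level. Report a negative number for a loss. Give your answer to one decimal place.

Playing p = 0 the weak-case plaintiff receives 310.
Deviating to p = 18.8 brings payment 583 at cost 44 × 18.8 = 827.2, netting -244.2.
Gain from deviating: -244.2 − 310 = -554.2.
The gain is negative, so the weak-case type's incentive-compatibility constraint is satisfied.

-554.2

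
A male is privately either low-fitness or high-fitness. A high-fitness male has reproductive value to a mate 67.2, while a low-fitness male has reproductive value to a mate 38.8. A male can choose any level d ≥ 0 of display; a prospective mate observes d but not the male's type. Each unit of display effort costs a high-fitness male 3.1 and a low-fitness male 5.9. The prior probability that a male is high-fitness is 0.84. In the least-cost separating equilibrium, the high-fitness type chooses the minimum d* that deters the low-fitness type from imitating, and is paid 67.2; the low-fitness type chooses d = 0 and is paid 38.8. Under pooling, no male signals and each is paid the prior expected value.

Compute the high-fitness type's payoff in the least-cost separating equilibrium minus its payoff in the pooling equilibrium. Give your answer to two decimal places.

-10.38

Least-cost separating signal: d* solves 38.8 = 67.2 − 5.9·d*, so d* = (67.2 − 38.8)/5.9 ≈ 4.8136.
High-fitness type's separating payoff: 67.2 − 3.1 × d* = 67.2 − 3.1 × (67.2 − 38.8)/5.9 = 67.2 − 88.04/5.9 ≈ 52.2780.
Pooling payoff: 0.84 × 67.2 + 0.16 × 38.8 = 62.656.
Difference: 52.2780 − 62.656 = -10.378, i.e. -10.38 to two decimal places.
The high-fitness type would prefer the pooling outcome.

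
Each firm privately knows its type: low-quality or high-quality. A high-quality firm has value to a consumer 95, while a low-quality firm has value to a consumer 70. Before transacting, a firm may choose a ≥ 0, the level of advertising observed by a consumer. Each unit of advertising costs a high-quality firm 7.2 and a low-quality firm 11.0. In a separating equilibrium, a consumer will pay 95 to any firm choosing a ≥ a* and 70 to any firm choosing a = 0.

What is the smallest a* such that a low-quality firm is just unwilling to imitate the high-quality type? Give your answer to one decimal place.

2.3

A low-quality firm choosing a = 0 receives 70.
Imitating at a* instead would pay 95 at cost 11.0·a*, netting 95 − 11.0·a*.
Indifference: 70 = 95 − 11.0·a*, so a* = (95 − 70) / 11.0 ≈ 2.3.
At a* the low-quality type's incentive constraint just binds; the high-quality type strictly prefers a* since its per-unit cost is lower.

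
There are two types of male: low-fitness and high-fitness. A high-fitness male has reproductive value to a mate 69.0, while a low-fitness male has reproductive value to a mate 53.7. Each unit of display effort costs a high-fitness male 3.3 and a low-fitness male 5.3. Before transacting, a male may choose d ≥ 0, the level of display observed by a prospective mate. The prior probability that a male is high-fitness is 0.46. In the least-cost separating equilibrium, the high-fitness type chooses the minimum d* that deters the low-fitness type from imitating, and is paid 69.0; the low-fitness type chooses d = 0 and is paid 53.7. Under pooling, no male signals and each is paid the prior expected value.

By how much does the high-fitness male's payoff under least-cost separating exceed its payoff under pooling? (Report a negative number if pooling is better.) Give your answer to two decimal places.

-1.26

Least-cost separating signal: d* solves 53.7 = 69.0 − 5.3·d*, so d* = (69.0 − 53.7)/5.3 ≈ 2.8868.
High-fitness type's separating payoff: 69.0 − 3.3 × d* = 69.0 − 3.3 × (69.0 − 53.7)/5.3 = 69.0 − 50.49/5.3 ≈ 59.4736.
Pooling payoff: 0.46 × 69.0 + 0.54 × 53.7 = 60.738.
Difference: 59.4736 − 60.738 = -1.2644, i.e. -1.26 to two decimal places.
The high-fitness type would prefer the pooling outcome.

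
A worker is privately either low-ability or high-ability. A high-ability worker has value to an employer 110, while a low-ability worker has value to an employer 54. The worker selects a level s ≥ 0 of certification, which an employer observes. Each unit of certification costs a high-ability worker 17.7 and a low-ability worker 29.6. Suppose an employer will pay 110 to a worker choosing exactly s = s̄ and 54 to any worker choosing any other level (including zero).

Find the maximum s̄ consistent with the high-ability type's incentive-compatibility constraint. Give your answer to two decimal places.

3.16

Choosing s̄ yields the high-ability type 110 − 17.7·s̄; choosing zero yields 54.
The high-ability type is indifferent at 110 − 17.7·s̄ = 54, i.e. s̄ = (110 − 54) / 17.7 ≈ 3.16.
For any s̄ above 3.16 the high-ability type would rather pool at zero, so separation collapses.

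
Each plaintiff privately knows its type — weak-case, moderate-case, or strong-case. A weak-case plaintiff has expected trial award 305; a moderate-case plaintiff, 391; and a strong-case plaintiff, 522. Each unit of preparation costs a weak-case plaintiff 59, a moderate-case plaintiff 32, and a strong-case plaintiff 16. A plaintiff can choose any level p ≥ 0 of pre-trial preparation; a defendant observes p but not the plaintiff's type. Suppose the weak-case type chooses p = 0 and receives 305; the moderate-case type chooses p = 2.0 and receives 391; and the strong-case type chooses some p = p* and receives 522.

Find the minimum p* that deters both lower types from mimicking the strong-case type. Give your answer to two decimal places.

6.09

Weak-case type (on-path payoff 305) won't mimic when 305 ≥ 522 − 59·p*, i.e. p* ≥ 3.68.
Moderate-case type (on-path payoff 391 − 32×2.0 = 327) won't mimic when 327 ≥ 522 − 32·p*, i.e. p* ≥ 6.09.
Both must hold, so p* = max(3.68, 6.09) = 6.09. The moderate-case type's constraint binds.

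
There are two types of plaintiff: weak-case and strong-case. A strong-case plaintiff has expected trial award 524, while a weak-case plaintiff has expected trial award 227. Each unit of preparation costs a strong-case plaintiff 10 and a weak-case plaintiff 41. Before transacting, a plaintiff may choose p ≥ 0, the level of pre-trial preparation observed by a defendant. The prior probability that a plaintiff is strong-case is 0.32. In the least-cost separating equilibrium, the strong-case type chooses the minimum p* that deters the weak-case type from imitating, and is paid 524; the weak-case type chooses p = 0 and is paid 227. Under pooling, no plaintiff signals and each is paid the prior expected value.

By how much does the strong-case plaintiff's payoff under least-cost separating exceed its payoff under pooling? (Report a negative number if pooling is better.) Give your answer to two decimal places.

129.52

Least-cost separating signal: p* solves 227 = 524 − 41·p*, so p* = (524 − 227)/41 ≈ 7.2439.
Strong-case type's separating payoff: 524 − 10 × p* = 524 − 10 × (524 − 227)/41 = 524 − 2970/41 ≈ 451.5610.
Pooling payoff: 0.32 × 524 + 0.68 × 227 = 322.04.
Difference: 451.5610 − 322.04 = 129.521, i.e. 129.52 to two decimal places.
The strong-case type prefers to separate.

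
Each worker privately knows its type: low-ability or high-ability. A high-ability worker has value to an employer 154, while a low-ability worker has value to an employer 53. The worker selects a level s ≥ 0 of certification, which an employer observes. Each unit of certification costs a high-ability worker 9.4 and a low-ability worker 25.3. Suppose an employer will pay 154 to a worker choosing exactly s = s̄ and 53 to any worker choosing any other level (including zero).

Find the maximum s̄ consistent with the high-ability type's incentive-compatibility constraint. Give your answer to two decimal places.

Choosing s̄ yields the high-ability type 154 − 9.4·s̄; choosing zero yields 53.
The high-ability type is indifferent at 154 − 9.4·s̄ = 53, i.e. s̄ = (154 − 53) / 9.4 ≈ 10.74.
For any s̄ above 10.74 the high-ability type would rather pool at zero, so separation collapses.

10.74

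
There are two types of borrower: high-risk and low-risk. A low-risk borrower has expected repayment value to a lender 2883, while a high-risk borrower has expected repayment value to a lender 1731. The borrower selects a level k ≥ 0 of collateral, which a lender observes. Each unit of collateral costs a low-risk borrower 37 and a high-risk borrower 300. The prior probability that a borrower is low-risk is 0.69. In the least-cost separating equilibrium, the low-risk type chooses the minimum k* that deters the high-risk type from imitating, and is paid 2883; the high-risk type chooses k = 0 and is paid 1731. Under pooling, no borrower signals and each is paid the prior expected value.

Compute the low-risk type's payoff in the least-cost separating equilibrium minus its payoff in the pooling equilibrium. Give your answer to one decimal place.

215.0

Least-cost separating signal: k* solves 1731 = 2883 − 300·k*, so k* = (2883 − 1731)/300 = 3.84.
Low-risk type's separating payoff: 2883 − 37 × k* = 2883 − 37 × (2883 − 1731)/300 = 2883 − 42624/300 = 2740.92.
Pooling payoff: 0.69 × 2883 + 0.31 × 1731 = 2525.88.
Difference: 2740.92 − 2525.88 = 215.04, i.e. 215.0 to one decimal place.
The low-risk type prefers to separate.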